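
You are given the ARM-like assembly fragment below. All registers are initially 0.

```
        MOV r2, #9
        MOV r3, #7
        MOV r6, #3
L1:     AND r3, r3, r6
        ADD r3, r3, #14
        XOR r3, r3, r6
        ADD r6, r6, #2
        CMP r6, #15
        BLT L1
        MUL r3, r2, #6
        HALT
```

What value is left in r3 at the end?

54

MOV r2, #9 → r2=9
MOV r3, #7 → r3=7
MOV r6, #3 → r6=3
AND r3, r3, r6 → r3=7&3=3
ADD r3, r3, #14 → r3=3+14=17
XOR r3, r3, r6 → r3=17^3=18
ADD r6, r6, #2 → r6=3+2=5
CMP r6, #15  (cmp 5,15)
BLT L1: taken
AND r3, r3, r6 → r3=18&5=0
ADD r3, r3, #14 → r3=0+14=14
XOR r3, r3, r6 → r3=14^5=11
ADD r6, r6, #2 → r6=5+2=7
CMP r6, #15  (cmp 7,15)
BLT L1: taken
AND r3, r3, r6 → r3=11&7=3
ADD r3, r3, #14 → r3=3+14=17
XOR r3, r3, r6 → r3=17^7=22
ADD r6, r6, #2 → r6=7+2=9
CMP r6, #15  (cmp 9,15)
BLT L1: taken
AND r3, r3, r6 → r3=22&9=0
ADD r3, r3, #14 → r3=0+14=14
XOR r3, r3, r6 → r3=14^9=7
ADD r6, r6, #2 → r6=9+2=11
CMP r6, #15  (cmp 11,15)
BLT L1: taken
AND r3, r3, r6 → r3=7&11=3
ADD r3, r3, #14 → r3=3+14=17
XOR r3, r3, r6 → r3=17^11=26
ADD r6, r6, #2 → r6=11+2=13
CMP r6, #15  (cmp 13,15)
BLT L1: taken
AND r3, r3, r6 → r3=26&13=8
ADD r3, r3, #14 → r3=8+14=22
XOR r3, r3, r6 → r3=22^13=27
ADD r6, r6, #2 → r6=13+2=15
CMP r6, #15  (cmp 15,15)
BLT L1: not taken
MUL r3, r2, #6 → r3=9*6=54
halt.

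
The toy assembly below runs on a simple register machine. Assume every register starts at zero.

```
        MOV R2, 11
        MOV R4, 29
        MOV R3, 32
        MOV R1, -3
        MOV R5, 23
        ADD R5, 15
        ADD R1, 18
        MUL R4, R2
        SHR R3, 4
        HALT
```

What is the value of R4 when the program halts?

after MOV R2, 11: R2=11
after MOV R4, 29: R4=29
after MOV R3, 32: R3=32
after MOV R1, -3: R1=-3
after MOV R5, 23: R5=23
after ADD R5, 15: R5=23+15=38
after ADD R1, 18: R1=(-3)+18=15
after MUL R4, R2: R4=29*11=319
after SHR R3, 4: R3=32>>4=2
halt.

319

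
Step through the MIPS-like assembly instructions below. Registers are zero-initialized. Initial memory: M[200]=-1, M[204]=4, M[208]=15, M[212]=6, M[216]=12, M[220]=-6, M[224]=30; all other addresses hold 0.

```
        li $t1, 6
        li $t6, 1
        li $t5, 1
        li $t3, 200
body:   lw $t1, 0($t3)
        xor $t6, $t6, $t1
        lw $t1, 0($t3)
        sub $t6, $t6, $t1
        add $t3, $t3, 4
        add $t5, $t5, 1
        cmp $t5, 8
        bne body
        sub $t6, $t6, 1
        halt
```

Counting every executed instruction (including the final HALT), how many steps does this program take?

62

li $t1, 6 → $t1=6
li $t6, 1 → $t6=1
li $t5, 1 → $t5=1
li $t3, 200 → $t3=200
lw $t1, 0($t3) → $t1=M[200]=-1
xor $t6, $t6, $t1 → $t6=1^(-1)=-2
lw $t1, 0($t3) → $t1=M[200]=-1
sub $t6, $t6, $t1 → $t6=(-2)-(-1)=-1
add $t3, $t3, 4 → $t3=200+4=204
add $t5, $t5, 1 → $t5=1+1=2
cmp $t5, 8  (cmp 2,8)
bne body: taken
lw $t1, 0($t3) → $t1=M[204]=4
xor $t6, $t6, $t1 → $t6=(-1)^4=-5
lw $t1, 0($t3) → $t1=M[204]=4
sub $t6, $t6, $t1 → $t6=(-5)-4=-9
add $t3, $t3, 4 → $t3=204+4=208
add $t5, $t5, 1 → $t5=2+1=3
cmp $t5, 8  (cmp 3,8)
bne body: taken
lw $t1, 0($t3) → $t1=M[208]=15
xor $t6, $t6, $t1 → $t6=(-9)^15=-8
lw $t1, 0($t3) → $t1=M[208]=15
sub $t6, $t6, $t1 → $t6=(-8)-15=-23
add $t3, $t3, 4 → $t3=208+4=212
add $t5, $t5, 1 → $t5=3+1=4
cmp $t5, 8  (cmp 4,8)
bne body: taken
lw $t1, 0($t3) → $t1=M[212]=6
xor $t6, $t6, $t1 → $t6=(-23)^6=-17
lw $t1, 0($t3) → $t1=M[212]=6
sub $t6, $t6, $t1 → $t6=(-17)-6=-23
add $t3, $t3, 4 → $t3=212+4=216
add $t5, $t5, 1 → $t5=4+1=5
cmp $t5, 8  (cmp 5,8)
bne body: taken
lw $t1, 0($t3) → $t1=M[216]=12
xor $t6, $t6, $t1 → $t6=(-23)^12=-27
lw $t1, 0($t3) → $t1=M[216]=12
sub $t6, $t6, $t1 → $t6=(-27)-12=-39
add $t3, $t3, 4 → $t3=216+4=220
add $t5, $t5, 1 → $t5=5+1=6
cmp $t5, 8  (cmp 6,8)
bne body: taken
lw $t1, 0($t3) → $t1=M[220]=-6
xor $t6, $t6, $t1 → $t6=(-39)^(-6)=35
lw $t1, 0($t3) → $t1=M[220]=-6
sub $t6, $t6, $t1 → $t6=35-(-6)=41
add $t3, $t3, 4 → $t3=220+4=224
add $t5, $t5, 1 → $t5=6+1=7
cmp $t5, 8  (cmp 7,8)
bne body: taken
lw $t1, 0($t3) → $t1=M[224]=30
xor $t6, $t6, $t1 → $t6=41^30=55
lw $t1, 0($t3) → $t1=M[224]=30
sub $t6, $t6, $t1 → $t6=55-30=25
add $t3, $t3, 4 → $t3=224+4=228
add $t5, $t5, 1 → $t5=7+1=8
cmp $t5, 8  (cmp 8,8)
bne body: not taken
sub $t6, $t6, 1 → $t6=25-1=24
halt.
Total executed instructions: 62.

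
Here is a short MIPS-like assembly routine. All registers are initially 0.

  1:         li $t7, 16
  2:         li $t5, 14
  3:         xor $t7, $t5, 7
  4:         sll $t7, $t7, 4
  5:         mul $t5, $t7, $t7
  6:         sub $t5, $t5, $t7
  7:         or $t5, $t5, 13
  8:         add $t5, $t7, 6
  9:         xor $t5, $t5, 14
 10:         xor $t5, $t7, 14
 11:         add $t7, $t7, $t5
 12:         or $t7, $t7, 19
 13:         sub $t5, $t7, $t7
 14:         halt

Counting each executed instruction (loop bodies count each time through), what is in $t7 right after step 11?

302

li $t7, 16 → $t7=16
li $t5, 14 → $t5=14
xor $t7, $t5, 7 → $t7=14^7=9
sll $t7, $t7, 4 → $t7=9<<4=144
mul $t5, $t7, $t7 → $t5=144*144=20736
sub $t5, $t5, $t7 → $t5=20736-144=20592
or $t5, $t5, 13 → $t5=20592|13=20605
add $t5, $t7, 6 → $t5=144+6=150
xor $t5, $t5, 14 → $t5=150^14=152
xor $t5, $t7, 14 → $t5=144^14=158
add $t7, $t7, $t5 → $t7=144+158=302
After step 11: $t7 = 302.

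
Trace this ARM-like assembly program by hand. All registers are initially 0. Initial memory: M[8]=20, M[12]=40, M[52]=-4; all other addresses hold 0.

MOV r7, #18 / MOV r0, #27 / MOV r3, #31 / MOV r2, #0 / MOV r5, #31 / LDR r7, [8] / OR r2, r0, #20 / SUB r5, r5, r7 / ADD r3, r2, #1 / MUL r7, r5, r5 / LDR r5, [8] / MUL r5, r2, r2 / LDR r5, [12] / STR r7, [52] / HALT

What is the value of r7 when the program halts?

r7=18
r0=27
r3=31
r2=0
r5=31
r7=M[8]=20
r2=27|20=31
r5=31-20=11
r3=31+1=32
r7=11*11=121
r5=M[8]=20
r5=31*31=961
r5=M[12]=40
STR r7, [52] → M[52]=121
halt.

121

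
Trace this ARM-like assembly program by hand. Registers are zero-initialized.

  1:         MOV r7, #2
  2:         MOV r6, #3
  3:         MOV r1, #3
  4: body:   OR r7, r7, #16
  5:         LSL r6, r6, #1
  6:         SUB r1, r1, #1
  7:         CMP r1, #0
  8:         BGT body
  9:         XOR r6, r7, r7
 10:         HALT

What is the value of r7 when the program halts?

18

r7=2
r6=3
r1=3
r7=2|16=18
r6=3<<1=6
r1=3-1=2
CMP r1, #0  (cmp 2,0)
BGT body: taken
r7=18|16=18
r6=6<<1=12
r1=2-1=1
CMP r1, #0  (cmp 1,0)
BGT body: taken
r7=18|16=18
r6=12<<1=24
r1=1-1=0
CMP r1, #0  (cmp 0,0)
BGT body: not taken
r6=18^18=0
halt.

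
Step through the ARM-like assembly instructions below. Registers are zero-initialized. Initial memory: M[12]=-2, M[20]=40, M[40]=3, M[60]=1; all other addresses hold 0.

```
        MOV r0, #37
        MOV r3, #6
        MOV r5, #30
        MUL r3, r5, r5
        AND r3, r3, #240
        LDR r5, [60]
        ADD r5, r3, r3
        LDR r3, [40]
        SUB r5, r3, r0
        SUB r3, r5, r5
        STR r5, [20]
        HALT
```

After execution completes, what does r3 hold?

r0=37
r3=6
r5=30
r3=30*30=900
r3=900&240=128
r5=M[60]=1
r5=128+128=256
r3=M[40]=3
r5=3-37=-34
r3=(-34)-(-34)=0
STR r5, [20] → M[20]=-34
halt.

0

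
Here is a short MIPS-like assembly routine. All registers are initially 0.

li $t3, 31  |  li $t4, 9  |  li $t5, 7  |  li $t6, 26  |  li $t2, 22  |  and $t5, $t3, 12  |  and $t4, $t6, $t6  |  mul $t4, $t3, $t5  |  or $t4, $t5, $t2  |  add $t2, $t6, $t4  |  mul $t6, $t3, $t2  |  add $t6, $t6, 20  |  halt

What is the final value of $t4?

after li $t3, 31: $t3=31
after li $t4, 9: $t4=9
after li $t5, 7: $t5=7
after li $t6, 26: $t6=26
after li $t2, 22: $t2=22
after and $t5, $t3, 12: $t5=31&12=12
after and $t4, $t6, $t6: $t4=26&26=26
after mul $t4, $t3, $t5: $t4=31*12=372
after or $t4, $t5, $t2: $t4=12|22=30
after add $t2, $t6, $t4: $t2=26+30=56
after mul $t6, $t3, $t2: $t6=31*56=1736
after add $t6, $t6, 20: $t6=1736+20=1756
halt.

30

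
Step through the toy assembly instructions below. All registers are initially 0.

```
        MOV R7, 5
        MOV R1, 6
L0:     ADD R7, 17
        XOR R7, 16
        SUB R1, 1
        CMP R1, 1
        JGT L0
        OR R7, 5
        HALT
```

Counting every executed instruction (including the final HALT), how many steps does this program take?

R7=5
R1=6
R7=5+17=22
R7=22^16=6
R1=6-1=5
CMP R1, 1  (cmp 5,1)
JGT L0: taken
R7=6+17=23
R7=23^16=7
R1=5-1=4
CMP R1, 1  (cmp 4,1)
JGT L0: taken
R7=7+17=24
R7=24^16=8
R1=4-1=3
CMP R1, 1  (cmp 3,1)
JGT L0: taken
R7=8+17=25
R7=25^16=9
R1=3-1=2
CMP R1, 1  (cmp 2,1)
JGT L0: taken
R7=9+17=26
R7=26^16=10
R1=2-1=1
CMP R1, 1  (cmp 1,1)
JGT L0: not taken
R7=10|5=15
halt.
Total executed instructions: 29.

29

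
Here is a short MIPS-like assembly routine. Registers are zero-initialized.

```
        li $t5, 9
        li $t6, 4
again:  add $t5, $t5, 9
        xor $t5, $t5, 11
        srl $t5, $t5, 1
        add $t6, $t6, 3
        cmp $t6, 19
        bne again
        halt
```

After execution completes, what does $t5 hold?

15

$t5=9
$t6=4
$t5=9+9=18
$t5=18^11=25
$t5=25>>1=12
$t6=4+3=7
cmp $t6, 19  (cmp 7,19)
bne again: taken
$t5=12+9=21
$t5=21^11=30
$t5=30>>1=15
$t6=7+3=10
cmp $t6, 19  (cmp 10,19)
bne again: taken
$t5=15+9=24
$t5=24^11=19
$t5=19>>1=9
$t6=10+3=13
cmp $t6, 19  (cmp 13,19)
bne again: taken
$t5=9+9=18
$t5=18^11=25
$t5=25>>1=12
$t6=13+3=16
cmp $t6, 19  (cmp 16,19)
bne again: taken
$t5=12+9=21
$t5=21^11=30
$t5=30>>1=15
$t6=16+3=19
cmp $t6, 19  (cmp 19,19)
bne again: not taken
halt.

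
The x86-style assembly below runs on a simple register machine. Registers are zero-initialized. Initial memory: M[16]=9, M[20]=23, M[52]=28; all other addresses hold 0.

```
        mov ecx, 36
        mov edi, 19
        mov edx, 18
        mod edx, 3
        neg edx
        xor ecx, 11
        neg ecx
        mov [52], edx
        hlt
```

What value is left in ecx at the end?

after mov ecx, 36: ecx=36
after mov edi, 19: edi=19
after mov edx, 18: edx=18
after mod edx, 3: edx=18%3=0
after neg edx: edx=-(0)=0
after xor ecx, 11: ecx=36^11=47
after neg ecx: ecx=-(47)=-47
mov [52], edx → M[52]=0
halt.

-47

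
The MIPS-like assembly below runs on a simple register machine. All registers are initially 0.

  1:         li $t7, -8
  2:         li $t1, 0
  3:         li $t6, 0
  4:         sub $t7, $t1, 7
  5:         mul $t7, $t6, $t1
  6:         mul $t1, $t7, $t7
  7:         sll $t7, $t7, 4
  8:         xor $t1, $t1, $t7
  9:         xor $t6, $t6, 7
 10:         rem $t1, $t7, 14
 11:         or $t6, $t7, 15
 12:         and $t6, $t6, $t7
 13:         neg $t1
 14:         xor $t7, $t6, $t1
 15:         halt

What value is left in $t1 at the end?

li $t7, -8 → $t7=-8
li $t1, 0 → $t1=0
li $t6, 0 → $t6=0
sub $t7, $t1, 7 → $t7=0-7=-7
mul $t7, $t6, $t1 → $t7=0*0=0
mul $t1, $t7, $t7 → $t1=0*0=0
sll $t7, $t7, 4 → $t7=0<<4=0
xor $t1, $t1, $t7 → $t1=0^0=0
xor $t6, $t6, 7 → $t6=0^7=7
rem $t1, $t7, 14 → $t1=0%14=0
or $t6, $t7, 15 → $t6=0|15=15
and $t6, $t6, $t7 → $t6=15&0=0
neg $t1 → $t1=-(0)=0
xor $t7, $t6, $t1 → $t7=0^0=0
halt.

0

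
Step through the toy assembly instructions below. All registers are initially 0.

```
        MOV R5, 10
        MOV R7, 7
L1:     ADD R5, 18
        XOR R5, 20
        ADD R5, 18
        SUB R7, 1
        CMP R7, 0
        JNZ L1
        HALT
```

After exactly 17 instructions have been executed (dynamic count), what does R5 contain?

90

MOV R5, 10 → R5=10
MOV R7, 7 → R7=7
ADD R5, 18 → R5=10+18=28
XOR R5, 20 → R5=28^20=8
ADD R5, 18 → R5=8+18=26
SUB R7, 1 → R7=7-1=6
CMP R7, 0  (cmp 6,0)
JNZ L1: taken
ADD R5, 18 → R5=26+18=44
XOR R5, 20 → R5=44^20=56
ADD R5, 18 → R5=56+18=74
SUB R7, 1 → R7=6-1=5
CMP R7, 0  (cmp 5,0)
JNZ L1: taken
ADD R5, 18 → R5=74+18=92
XOR R5, 20 → R5=92^20=72
ADD R5, 18 → R5=72+18=90
After step 17: R5 = 90.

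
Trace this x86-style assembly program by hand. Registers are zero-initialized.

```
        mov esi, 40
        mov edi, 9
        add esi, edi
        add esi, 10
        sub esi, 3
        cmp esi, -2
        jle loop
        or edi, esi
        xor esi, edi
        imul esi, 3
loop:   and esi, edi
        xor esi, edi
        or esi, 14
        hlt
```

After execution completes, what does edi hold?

after mov esi, 40: esi=40
after mov edi, 9: edi=9
after add esi, edi: esi=40+9=49
after add esi, 10: esi=49+10=59
after sub esi, 3: esi=59-3=56
cmp esi, -2  (cmp 56,-2)
jle loop: not taken
after or edi, esi: edi=9|56=57
after xor esi, edi: esi=56^57=1
after imul esi, 3: esi=1*3=3
after and esi, edi: esi=3&57=1
after xor esi, edi: esi=1^57=56
after or esi, 14: esi=56|14=62
halt.

57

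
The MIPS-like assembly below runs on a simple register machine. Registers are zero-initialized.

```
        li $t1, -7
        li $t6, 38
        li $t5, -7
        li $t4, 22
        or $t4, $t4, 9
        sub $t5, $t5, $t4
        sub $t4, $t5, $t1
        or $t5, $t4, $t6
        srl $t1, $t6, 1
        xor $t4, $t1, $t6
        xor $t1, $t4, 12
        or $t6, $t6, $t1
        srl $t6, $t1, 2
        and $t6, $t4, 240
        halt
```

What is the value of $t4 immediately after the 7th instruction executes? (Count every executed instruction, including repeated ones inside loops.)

after li $t1, -7: $t1=-7
after li $t6, 38: $t6=38
after li $t5, -7: $t5=-7
after li $t4, 22: $t4=22
after or $t4, $t4, 9: $t4=22|9=31
after sub $t5, $t5, $t4: $t5=(-7)-31=-38
after sub $t4, $t5, $t1: $t4=(-38)-(-7)=-31
After step 7: $t4 = -31.

-31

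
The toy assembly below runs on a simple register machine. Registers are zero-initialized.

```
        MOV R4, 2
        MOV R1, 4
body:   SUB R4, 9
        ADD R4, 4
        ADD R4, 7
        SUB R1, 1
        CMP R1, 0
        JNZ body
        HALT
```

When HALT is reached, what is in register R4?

10

R4=2
R1=4
R4=2-9=-7
R4=(-7)+4=-3
R4=(-3)+7=4
R1=4-1=3
CMP R1, 0  (cmp 3,0)
JNZ body: taken
R4=4-9=-5
R4=(-5)+4=-1
R4=(-1)+7=6
R1=3-1=2
CMP R1, 0  (cmp 2,0)
JNZ body: taken
R4=6-9=-3
R4=(-3)+4=1
R4=1+7=8
R1=2-1=1
CMP R1, 0  (cmp 1,0)
JNZ body: taken
R4=8-9=-1
R4=(-1)+4=3
R4=3+7=10
R1=1-1=0
CMP R1, 0  (cmp 0,0)
JNZ body: not taken
halt.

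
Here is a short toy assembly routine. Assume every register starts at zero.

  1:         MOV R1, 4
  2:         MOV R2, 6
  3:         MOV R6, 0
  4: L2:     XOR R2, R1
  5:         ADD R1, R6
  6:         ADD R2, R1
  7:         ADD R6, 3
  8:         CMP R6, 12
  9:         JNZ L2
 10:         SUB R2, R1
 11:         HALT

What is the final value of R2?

R1=4
R2=6
R6=0
R2=6^4=2
R1=4+0=4
R2=2+4=6
R6=0+3=3
CMP R6, 12  (cmp 3,12)
JNZ L2: taken
R2=6^4=2
R1=4+3=7
R2=2+7=9
R6=3+3=6
CMP R6, 12  (cmp 6,12)
JNZ L2: taken
R2=9^7=14
R1=7+6=13
R2=14+13=27
R6=6+3=9
CMP R6, 12  (cmp 9,12)
JNZ L2: taken
R2=27^13=22
R1=13+9=22
R2=22+22=44
R6=9+3=12
CMP R6, 12  (cmp 12,12)
JNZ L2: not taken
R2=44-22=22
halt.

22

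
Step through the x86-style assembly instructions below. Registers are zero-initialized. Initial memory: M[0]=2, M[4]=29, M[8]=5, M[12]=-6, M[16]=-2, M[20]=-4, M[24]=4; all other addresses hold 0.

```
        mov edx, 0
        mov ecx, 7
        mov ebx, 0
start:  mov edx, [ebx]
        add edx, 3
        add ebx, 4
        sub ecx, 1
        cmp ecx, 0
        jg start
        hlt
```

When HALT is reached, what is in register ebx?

28

after mov edx, 0: edx=0
after mov ecx, 7: ecx=7
after mov ebx, 0: ebx=0
after mov edx, [ebx]: edx=M[0]=2
after add edx, 3: edx=2+3=5
after add ebx, 4: ebx=0+4=4
after sub ecx, 1: ecx=7-1=6
cmp ecx, 0  (cmp 6,0)
jg start: taken
after mov edx, [ebx]: edx=M[4]=29
after add edx, 3: edx=29+3=32
after add ebx, 4: ebx=4+4=8
after sub ecx, 1: ecx=6-1=5
cmp ecx, 0  (cmp 5,0)
jg start: taken
after mov edx, [ebx]: edx=M[8]=5
after add edx, 3: edx=5+3=8
after add ebx, 4: ebx=8+4=12
after sub ecx, 1: ecx=5-1=4
cmp ecx, 0  (cmp 4,0)
jg start: taken
after mov edx, [ebx]: edx=M[12]=-6
after add edx, 3: edx=(-6)+3=-3
after add ebx, 4: ebx=12+4=16
after sub ecx, 1: ecx=4-1=3
cmp ecx, 0  (cmp 3,0)
jg start: taken
after mov edx, [ebx]: edx=M[16]=-2
after add edx, 3: edx=(-2)+3=1
after add ebx, 4: ebx=16+4=20
after sub ecx, 1: ecx=3-1=2
cmp ecx, 0  (cmp 2,0)
jg start: taken
after mov edx, [ebx]: edx=M[20]=-4
after add edx, 3: edx=(-4)+3=-1
after add ebx, 4: ebx=20+4=24
after sub ecx, 1: ecx=2-1=1
cmp ecx, 0  (cmp 1,0)
jg start: taken
after mov edx, [ebx]: edx=M[24]=4
after add edx, 3: edx=4+3=7
after add ebx, 4: ebx=24+4=28
after sub ecx, 1: ecx=1-1=0
cmp ecx, 0  (cmp 0,0)
jg start: not taken
halt.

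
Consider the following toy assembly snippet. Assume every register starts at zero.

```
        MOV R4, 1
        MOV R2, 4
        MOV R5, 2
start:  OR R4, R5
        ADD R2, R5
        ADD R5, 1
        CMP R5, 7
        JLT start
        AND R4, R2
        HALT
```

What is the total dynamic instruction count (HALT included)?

after MOV R4, 1: R4=1
after MOV R2, 4: R2=4
after MOV R5, 2: R5=2
after OR R4, R5: R4=1|2=3
after ADD R2, R5: R2=4+2=6
after ADD R5, 1: R5=2+1=3
CMP R5, 7  (cmp 3,7)
JLT start: taken
after OR R4, R5: R4=3|3=3
after ADD R2, R5: R2=6+3=9
after ADD R5, 1: R5=3+1=4
CMP R5, 7  (cmp 4,7)
JLT start: taken
after OR R4, R5: R4=3|4=7
after ADD R2, R5: R2=9+4=13
after ADD R5, 1: R5=4+1=5
CMP R5, 7  (cmp 5,7)
JLT start: taken
after OR R4, R5: R4=7|5=7
after ADD R2, R5: R2=13+5=18
after ADD R5, 1: R5=5+1=6
CMP R5, 7  (cmp 6,7)
JLT start: taken
after OR R4, R5: R4=7|6=7
after ADD R2, R5: R2=18+6=24
after ADD R5, 1: R5=6+1=7
CMP R5, 7  (cmp 7,7)
JLT start: not taken
after AND R4, R2: R4=7&24=0
halt.
Total executed instructions: 30.

30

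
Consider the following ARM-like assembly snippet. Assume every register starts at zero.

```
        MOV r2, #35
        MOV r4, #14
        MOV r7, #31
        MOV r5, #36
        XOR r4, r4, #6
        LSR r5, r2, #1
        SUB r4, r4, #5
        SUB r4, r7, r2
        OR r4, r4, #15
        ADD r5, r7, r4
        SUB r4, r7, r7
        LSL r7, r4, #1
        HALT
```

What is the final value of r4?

0

after MOV r2, #35: r2=35
after MOV r4, #14: r4=14
after MOV r7, #31: r7=31
after MOV r5, #36: r5=36
after XOR r4, r4, #6: r4=14^6=8
after LSR r5, r2, #1: r5=35>>1=17
after SUB r4, r4, #5: r4=8-5=3
after SUB r4, r7, r2: r4=31-35=-4
after OR r4, r4, #15: r4=(-4)|15=-1
after ADD r5, r7, r4: r5=31+(-1)=30
after SUB r4, r7, r7: r4=31-31=0
after LSL r7, r4, #1: r7=0<<1=0
halt.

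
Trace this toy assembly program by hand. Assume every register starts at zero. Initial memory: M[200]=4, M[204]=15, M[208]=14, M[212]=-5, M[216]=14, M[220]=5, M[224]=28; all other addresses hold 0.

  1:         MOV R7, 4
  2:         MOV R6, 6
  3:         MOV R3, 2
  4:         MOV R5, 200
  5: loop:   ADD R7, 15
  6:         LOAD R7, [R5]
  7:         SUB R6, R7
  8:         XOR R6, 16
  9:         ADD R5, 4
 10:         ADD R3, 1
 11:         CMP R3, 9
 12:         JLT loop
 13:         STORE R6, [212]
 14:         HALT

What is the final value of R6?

MOV R7, 4 → R7=4
MOV R6, 6 → R6=6
MOV R3, 2 → R3=2
MOV R5, 200 → R5=200
ADD R7, 15 → R7=4+15=19
LOAD R7, [R5] → R7=M[200]=4
SUB R6, R7 → R6=6-4=2
XOR R6, 16 → R6=2^16=18
ADD R5, 4 → R5=200+4=204
ADD R3, 1 → R3=2+1=3
CMP R3, 9  (cmp 3,9)
JLT loop: taken
ADD R7, 15 → R7=4+15=19
LOAD R7, [R5] → R7=M[204]=15
SUB R6, R7 → R6=18-15=3
XOR R6, 16 → R6=3^16=19
ADD R5, 4 → R5=204+4=208
ADD R3, 1 → R3=3+1=4
CMP R3, 9  (cmp 4,9)
JLT loop: taken
ADD R7, 15 → R7=15+15=30
LOAD R7, [R5] → R7=M[208]=14
SUB R6, R7 → R6=19-14=5
XOR R6, 16 → R6=5^16=21
ADD R5, 4 → R5=208+4=212
ADD R3, 1 → R3=4+1=5
CMP R3, 9  (cmp 5,9)
JLT loop: taken
ADD R7, 15 → R7=14+15=29
LOAD R7, [R5] → R7=M[212]=-5
SUB R6, R7 → R6=21-(-5)=26
XOR R6, 16 → R6=26^16=10
ADD R5, 4 → R5=212+4=216
ADD R3, 1 → R3=5+1=6
CMP R3, 9  (cmp 6,9)
JLT loop: taken
ADD R7, 15 → R7=(-5)+15=10
LOAD R7, [R5] → R7=M[216]=14
SUB R6, R7 → R6=10-14=-4
XOR R6, 16 → R6=(-4)^16=-20
ADD R5, 4 → R5=216+4=220
ADD R3, 1 → R3=6+1=7
CMP R3, 9  (cmp 7,9)
JLT loop: taken
ADD R7, 15 → R7=14+15=29
LOAD R7, [R5] → R7=M[220]=5
SUB R6, R7 → R6=(-20)-5=-25
XOR R6, 16 → R6=(-25)^16=-9
ADD R5, 4 → R5=220+4=224
ADD R3, 1 → R3=7+1=8
CMP R3, 9  (cmp 8,9)
JLT loop: taken
ADD R7, 15 → R7=5+15=20
LOAD R7, [R5] → R7=M[224]=28
SUB R6, R7 → R6=(-9)-28=-37
XOR R6, 16 → R6=(-37)^16=-53
ADD R5, 4 → R5=224+4=228
ADD R3, 1 → R3=8+1=9
CMP R3, 9  (cmp 9,9)
JLT loop: not taken
STORE R6, [212] → M[212]=-53
halt.

-53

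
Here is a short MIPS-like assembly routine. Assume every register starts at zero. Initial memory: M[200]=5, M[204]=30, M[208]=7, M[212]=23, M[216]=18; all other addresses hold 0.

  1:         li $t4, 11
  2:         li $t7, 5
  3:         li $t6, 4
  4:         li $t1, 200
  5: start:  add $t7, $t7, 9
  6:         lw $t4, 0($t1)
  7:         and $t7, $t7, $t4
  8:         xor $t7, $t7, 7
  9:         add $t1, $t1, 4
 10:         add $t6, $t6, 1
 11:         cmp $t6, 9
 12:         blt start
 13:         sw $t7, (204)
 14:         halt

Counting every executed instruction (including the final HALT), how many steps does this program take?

46

$t4=11
$t7=5
$t6=4
$t1=200
$t7=5+9=14
$t4=M[200]=5
$t7=14&5=4
$t7=4^7=3
$t1=200+4=204
$t6=4+1=5
cmp $t6, 9  (cmp 5,9)
blt start: taken
$t7=3+9=12
$t4=M[204]=30
$t7=12&30=12
$t7=12^7=11
$t1=204+4=208
$t6=5+1=6
cmp $t6, 9  (cmp 6,9)
blt start: taken
$t7=11+9=20
$t4=M[208]=7
$t7=20&7=4
$t7=4^7=3
$t1=208+4=212
$t6=6+1=7
cmp $t6, 9  (cmp 7,9)
blt start: taken
$t7=3+9=12
$t4=M[212]=23
$t7=12&23=4
$t7=4^7=3
$t1=212+4=216
$t6=7+1=8
cmp $t6, 9  (cmp 8,9)
blt start: taken
$t7=3+9=12
$t4=M[216]=18
$t7=12&18=0
$t7=0^7=7
$t1=216+4=220
$t6=8+1=9
cmp $t6, 9  (cmp 9,9)
blt start: not taken
sw $t7, (204) → M[204]=7
halt.
Total executed instructions: 46.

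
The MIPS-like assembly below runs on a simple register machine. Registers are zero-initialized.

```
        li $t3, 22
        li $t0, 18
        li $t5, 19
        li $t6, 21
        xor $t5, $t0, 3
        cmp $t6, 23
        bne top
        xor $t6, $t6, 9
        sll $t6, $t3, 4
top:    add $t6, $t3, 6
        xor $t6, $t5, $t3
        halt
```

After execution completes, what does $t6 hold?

7

after li $t3, 22: $t3=22
after li $t0, 18: $t0=18
after li $t5, 19: $t5=19
after li $t6, 21: $t6=21
after xor $t5, $t0, 3: $t5=18^3=17
cmp $t6, 23  (cmp 21,23)
bne top: taken
after add $t6, $t3, 6: $t6=22+6=28
after xor $t6, $t5, $t3: $t6=17^22=7
halt.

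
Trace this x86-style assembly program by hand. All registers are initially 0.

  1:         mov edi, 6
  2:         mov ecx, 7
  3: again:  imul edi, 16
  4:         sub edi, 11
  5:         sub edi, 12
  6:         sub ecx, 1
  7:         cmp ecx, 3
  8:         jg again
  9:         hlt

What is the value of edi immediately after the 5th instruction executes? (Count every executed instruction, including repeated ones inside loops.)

73

edi=6
ecx=7
edi=6*16=96
edi=96-11=85
edi=85-12=73
After step 5: edi = 73.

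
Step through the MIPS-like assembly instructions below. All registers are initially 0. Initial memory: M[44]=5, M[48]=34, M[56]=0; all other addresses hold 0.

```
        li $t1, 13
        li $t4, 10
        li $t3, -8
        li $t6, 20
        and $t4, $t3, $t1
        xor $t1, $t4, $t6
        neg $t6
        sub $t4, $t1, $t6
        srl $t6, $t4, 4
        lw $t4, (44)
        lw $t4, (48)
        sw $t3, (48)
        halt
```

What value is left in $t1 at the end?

$t1=13
$t4=10
$t3=-8
$t6=20
$t4=(-8)&13=8
$t1=8^20=28
$t6=-(20)=-20
$t4=28-(-20)=48
$t6=48>>4=3
$t4=M[44]=5
$t4=M[48]=34
sw $t3, (48) → M[48]=-8
halt.

28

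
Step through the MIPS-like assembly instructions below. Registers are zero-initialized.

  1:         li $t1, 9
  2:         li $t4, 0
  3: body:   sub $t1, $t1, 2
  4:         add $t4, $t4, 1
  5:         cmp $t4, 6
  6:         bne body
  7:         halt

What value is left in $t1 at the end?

li $t1, 9 → $t1=9
li $t4, 0 → $t4=0
sub $t1, $t1, 2 → $t1=9-2=7
add $t4, $t4, 1 → $t4=0+1=1
cmp $t4, 6  (cmp 1,6)
bne body: taken
sub $t1, $t1, 2 → $t1=7-2=5
add $t4, $t4, 1 → $t4=1+1=2
cmp $t4, 6  (cmp 2,6)
bne body: taken
sub $t1, $t1, 2 → $t1=5-2=3
add $t4, $t4, 1 → $t4=2+1=3
cmp $t4, 6  (cmp 3,6)
bne body: taken
sub $t1, $t1, 2 → $t1=3-2=1
add $t4, $t4, 1 → $t4=3+1=4
cmp $t4, 6  (cmp 4,6)
bne body: taken
sub $t1, $t1, 2 → $t1=1-2=-1
add $t4, $t4, 1 → $t4=4+1=5
cmp $t4, 6  (cmp 5,6)
bne body: taken
sub $t1, $t1, 2 → $t1=(-1)-2=-3
add $t4, $t4, 1 → $t4=5+1=6
cmp $t4, 6  (cmp 6,6)
bne body: not taken
halt.

-3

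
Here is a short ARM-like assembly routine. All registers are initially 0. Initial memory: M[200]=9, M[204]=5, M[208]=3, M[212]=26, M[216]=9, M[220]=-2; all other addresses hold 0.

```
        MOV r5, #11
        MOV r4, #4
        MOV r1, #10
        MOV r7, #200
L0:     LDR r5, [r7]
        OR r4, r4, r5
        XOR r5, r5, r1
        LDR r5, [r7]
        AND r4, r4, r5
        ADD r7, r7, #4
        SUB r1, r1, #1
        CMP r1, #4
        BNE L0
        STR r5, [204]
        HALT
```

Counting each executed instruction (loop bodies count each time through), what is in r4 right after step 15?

MOV r5, #11 → r5=11
MOV r4, #4 → r4=4
MOV r1, #10 → r1=10
MOV r7, #200 → r7=200
LDR r5, [r7] → r5=M[200]=9
OR r4, r4, r5 → r4=4|9=13
XOR r5, r5, r1 → r5=9^10=3
LDR r5, [r7] → r5=M[200]=9
AND r4, r4, r5 → r4=13&9=9
ADD r7, r7, #4 → r7=200+4=204
SUB r1, r1, #1 → r1=10-1=9
CMP r1, #4  (cmp 9,4)
BNE L0: taken
LDR r5, [r7] → r5=M[204]=5
OR r4, r4, r5 → r4=9|5=13
After step 15: r4 = 13.

13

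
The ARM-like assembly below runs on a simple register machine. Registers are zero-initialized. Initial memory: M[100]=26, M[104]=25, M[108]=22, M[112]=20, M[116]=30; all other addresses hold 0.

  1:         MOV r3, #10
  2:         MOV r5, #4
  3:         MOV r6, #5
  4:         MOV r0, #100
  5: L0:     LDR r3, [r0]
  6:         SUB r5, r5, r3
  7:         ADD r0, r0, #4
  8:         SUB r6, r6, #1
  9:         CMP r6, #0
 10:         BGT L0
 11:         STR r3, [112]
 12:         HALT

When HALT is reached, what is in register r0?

after MOV r3, #10: r3=10
after MOV r5, #4: r5=4
after MOV r6, #5: r6=5
after MOV r0, #100: r0=100
after LDR r3, [r0]: r3=M[100]=26
after SUB r5, r5, r3: r5=4-26=-22
after ADD r0, r0, #4: r0=100+4=104
after SUB r6, r6, #1: r6=5-1=4
CMP r6, #0  (cmp 4,0)
BGT L0: taken
after LDR r3, [r0]: r3=M[104]=25
after SUB r5, r5, r3: r5=(-22)-25=-47
after ADD r0, r0, #4: r0=104+4=108
after SUB r6, r6, #1: r6=4-1=3
CMP r6, #0  (cmp 3,0)
BGT L0: taken
after LDR r3, [r0]: r3=M[108]=22
after SUB r5, r5, r3: r5=(-47)-22=-69
after ADD r0, r0, #4: r0=108+4=112
after SUB r6, r6, #1: r6=3-1=2
CMP r6, #0  (cmp 2,0)
BGT L0: taken
after LDR r3, [r0]: r3=M[112]=20
after SUB r5, r5, r3: r5=(-69)-20=-89
after ADD r0, r0, #4: r0=112+4=116
after SUB r6, r6, #1: r6=2-1=1
CMP r6, #0  (cmp 1,0)
BGT L0: taken
after LDR r3, [r0]: r3=M[116]=30
after SUB r5, r5, r3: r5=(-89)-30=-119
after ADD r0, r0, #4: r0=116+4=120
after SUB r6, r6, #1: r6=1-1=0
CMP r6, #0  (cmp 0,0)
BGT L0: not taken
STR r3, [112] → M[112]=30
halt.

120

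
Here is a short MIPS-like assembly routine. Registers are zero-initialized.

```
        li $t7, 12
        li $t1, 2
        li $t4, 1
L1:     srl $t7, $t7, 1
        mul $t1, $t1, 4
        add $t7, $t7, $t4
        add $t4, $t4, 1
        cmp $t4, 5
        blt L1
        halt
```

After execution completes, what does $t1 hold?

512

li $t7, 12 → $t7=12
li $t1, 2 → $t1=2
li $t4, 1 → $t4=1
srl $t7, $t7, 1 → $t7=12>>1=6
mul $t1, $t1, 4 → $t1=2*4=8
add $t7, $t7, $t4 → $t7=6+1=7
add $t4, $t4, 1 → $t4=1+1=2
cmp $t4, 5  (cmp 2,5)
blt L1: taken
srl $t7, $t7, 1 → $t7=7>>1=3
mul $t1, $t1, 4 → $t1=8*4=32
add $t7, $t7, $t4 → $t7=3+2=5
add $t4, $t4, 1 → $t4=2+1=3
cmp $t4, 5  (cmp 3,5)
blt L1: taken
srl $t7, $t7, 1 → $t7=5>>1=2
mul $t1, $t1, 4 → $t1=32*4=128
add $t7, $t7, $t4 → $t7=2+3=5
add $t4, $t4, 1 → $t4=3+1=4
cmp $t4, 5  (cmp 4,5)
blt L1: taken
srl $t7, $t7, 1 → $t7=5>>1=2
mul $t1, $t1, 4 → $t1=128*4=512
add $t7, $t7, $t4 → $t7=2+4=6
add $t4, $t4, 1 → $t4=4+1=5
cmp $t4, 5  (cmp 5,5)
blt L1: not taken
halt.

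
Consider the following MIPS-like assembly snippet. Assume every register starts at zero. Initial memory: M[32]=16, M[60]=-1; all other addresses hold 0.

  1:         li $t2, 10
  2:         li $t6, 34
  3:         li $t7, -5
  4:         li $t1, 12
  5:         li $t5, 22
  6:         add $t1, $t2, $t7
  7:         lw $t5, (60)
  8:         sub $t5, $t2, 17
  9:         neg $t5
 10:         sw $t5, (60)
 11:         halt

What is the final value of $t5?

$t2=10
$t6=34
$t7=-5
$t1=12
$t5=22
$t1=10+(-5)=5
$t5=M[60]=-1
$t5=10-17=-7
$t5=-(-7)=7
sw $t5, (60) → M[60]=7
halt.

7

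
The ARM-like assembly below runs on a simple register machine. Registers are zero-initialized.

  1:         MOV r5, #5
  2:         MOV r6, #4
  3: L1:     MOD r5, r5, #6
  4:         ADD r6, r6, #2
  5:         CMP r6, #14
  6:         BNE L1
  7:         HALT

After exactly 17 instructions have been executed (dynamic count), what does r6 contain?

MOV r5, #5 → r5=5
MOV r6, #4 → r6=4
MOD r5, r5, #6 → r5=5%6=5
ADD r6, r6, #2 → r6=4+2=6
CMP r6, #14  (cmp 6,14)
BNE L1: taken
MOD r5, r5, #6 → r5=5%6=5
ADD r6, r6, #2 → r6=6+2=8
CMP r6, #14  (cmp 8,14)
BNE L1: taken
MOD r5, r5, #6 → r5=5%6=5
ADD r6, r6, #2 → r6=8+2=10
CMP r6, #14  (cmp 10,14)
BNE L1: taken
MOD r5, r5, #6 → r5=5%6=5
ADD r6, r6, #2 → r6=10+2=12
CMP r6, #14  (cmp 12,14)
After step 17: r6 = 12.

12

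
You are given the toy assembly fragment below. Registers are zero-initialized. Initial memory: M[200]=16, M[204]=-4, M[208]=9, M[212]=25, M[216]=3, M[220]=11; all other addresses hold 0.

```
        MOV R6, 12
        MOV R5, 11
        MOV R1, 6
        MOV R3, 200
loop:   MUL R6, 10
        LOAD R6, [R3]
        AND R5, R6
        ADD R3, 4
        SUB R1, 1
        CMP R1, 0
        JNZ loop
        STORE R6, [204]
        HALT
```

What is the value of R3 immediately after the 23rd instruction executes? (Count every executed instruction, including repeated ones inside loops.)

212

after MOV R6, 12: R6=12
after MOV R5, 11: R5=11
after MOV R1, 6: R1=6
after MOV R3, 200: R3=200
after MUL R6, 10: R6=12*10=120
after LOAD R6, [R3]: R6=M[200]=16
after AND R5, R6: R5=11&16=0
after ADD R3, 4: R3=200+4=204
after SUB R1, 1: R1=6-1=5
CMP R1, 0  (cmp 5,0)
JNZ loop: taken
after MUL R6, 10: R6=16*10=160
after LOAD R6, [R3]: R6=M[204]=-4
after AND R5, R6: R5=0&(-4)=0
after ADD R3, 4: R3=204+4=208
after SUB R1, 1: R1=5-1=4
CMP R1, 0  (cmp 4,0)
JNZ loop: taken
after MUL R6, 10: R6=(-4)*10=-40
after LOAD R6, [R3]: R6=M[208]=9
after AND R5, R6: R5=0&9=0
after ADD R3, 4: R3=208+4=212
after SUB R1, 1: R1=4-1=3
After step 23: R3 = 212.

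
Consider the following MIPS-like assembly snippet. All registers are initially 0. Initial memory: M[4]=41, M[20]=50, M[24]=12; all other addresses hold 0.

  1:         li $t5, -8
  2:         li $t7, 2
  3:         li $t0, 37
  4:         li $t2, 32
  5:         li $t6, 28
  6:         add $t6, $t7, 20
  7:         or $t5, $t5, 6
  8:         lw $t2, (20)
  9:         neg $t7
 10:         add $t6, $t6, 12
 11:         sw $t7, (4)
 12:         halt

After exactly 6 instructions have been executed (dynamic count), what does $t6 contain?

22

li $t5, -8 → $t5=-8
li $t7, 2 → $t7=2
li $t0, 37 → $t0=37
li $t2, 32 → $t2=32
li $t6, 28 → $t6=28
add $t6, $t7, 20 → $t6=2+20=22
After step 6: $t6 = 22.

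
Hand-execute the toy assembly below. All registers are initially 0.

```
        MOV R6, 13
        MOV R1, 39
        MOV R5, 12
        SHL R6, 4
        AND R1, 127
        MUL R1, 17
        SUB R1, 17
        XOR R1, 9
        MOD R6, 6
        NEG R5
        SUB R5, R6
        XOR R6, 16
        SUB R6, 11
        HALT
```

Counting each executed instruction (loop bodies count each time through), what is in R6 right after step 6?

after MOV R6, 13: R6=13
after MOV R1, 39: R1=39
after MOV R5, 12: R5=12
after SHL R6, 4: R6=13<<4=208
after AND R1, 127: R1=39&127=39
after MUL R1, 17: R1=39*17=663
After step 6: R6 = 208.

208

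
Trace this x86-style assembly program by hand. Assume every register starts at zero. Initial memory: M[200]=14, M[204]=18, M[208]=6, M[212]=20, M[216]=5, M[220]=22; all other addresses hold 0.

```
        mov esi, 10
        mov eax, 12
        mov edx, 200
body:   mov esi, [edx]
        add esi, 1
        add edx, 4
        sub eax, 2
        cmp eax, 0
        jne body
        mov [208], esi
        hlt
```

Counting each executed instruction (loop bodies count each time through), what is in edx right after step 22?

esi=10
eax=12
edx=200
esi=M[200]=14
esi=14+1=15
edx=200+4=204
eax=12-2=10
cmp eax, 0  (cmp 10,0)
jne body: taken
esi=M[204]=18
esi=18+1=19
edx=204+4=208
eax=10-2=8
cmp eax, 0  (cmp 8,0)
jne body: taken
esi=M[208]=6
esi=6+1=7
edx=208+4=212
eax=8-2=6
cmp eax, 0  (cmp 6,0)
jne body: taken
esi=M[212]=20
After step 22: edx = 212.

212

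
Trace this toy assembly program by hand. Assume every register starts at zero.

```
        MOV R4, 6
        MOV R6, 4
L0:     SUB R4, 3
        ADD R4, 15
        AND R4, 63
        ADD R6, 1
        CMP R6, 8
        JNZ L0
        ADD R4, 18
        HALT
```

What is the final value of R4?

72

after MOV R4, 6: R4=6
after MOV R6, 4: R6=4
after SUB R4, 3: R4=6-3=3
after ADD R4, 15: R4=3+15=18
after AND R4, 63: R4=18&63=18
after ADD R6, 1: R6=4+1=5
CMP R6, 8  (cmp 5,8)
JNZ L0: taken
after SUB R4, 3: R4=18-3=15
after ADD R4, 15: R4=15+15=30
after AND R4, 63: R4=30&63=30
after ADD R6, 1: R6=5+1=6
CMP R6, 8  (cmp 6,8)
JNZ L0: taken
after SUB R4, 3: R4=30-3=27
after ADD R4, 15: R4=27+15=42
after AND R4, 63: R4=42&63=42
after ADD R6, 1: R6=6+1=7
CMP R6, 8  (cmp 7,8)
JNZ L0: taken
after SUB R4, 3: R4=42-3=39
after ADD R4, 15: R4=39+15=54
after AND R4, 63: R4=54&63=54
after ADD R6, 1: R6=7+1=8
CMP R6, 8  (cmp 8,8)
JNZ L0: not taken
after ADD R4, 18: R4=54+18=72
halt.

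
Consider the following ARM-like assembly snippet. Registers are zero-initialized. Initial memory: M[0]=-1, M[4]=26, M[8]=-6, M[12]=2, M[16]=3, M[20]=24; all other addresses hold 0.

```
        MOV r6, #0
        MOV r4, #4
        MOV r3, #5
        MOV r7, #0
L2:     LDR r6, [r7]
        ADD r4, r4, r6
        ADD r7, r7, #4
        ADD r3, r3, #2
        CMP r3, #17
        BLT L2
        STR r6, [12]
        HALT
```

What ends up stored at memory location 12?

24

after MOV r6, #0: r6=0
after MOV r4, #4: r4=4
after MOV r3, #5: r3=5
after MOV r7, #0: r7=0
after LDR r6, [r7]: r6=M[0]=-1
after ADD r4, r4, r6: r4=4+(-1)=3
after ADD r7, r7, #4: r7=0+4=4
after ADD r3, r3, #2: r3=5+2=7
CMP r3, #17  (cmp 7,17)
BLT L2: taken
after LDR r6, [r7]: r6=M[4]=26
after ADD r4, r4, r6: r4=3+26=29
after ADD r7, r7, #4: r7=4+4=8
after ADD r3, r3, #2: r3=7+2=9
CMP r3, #17  (cmp 9,17)
BLT L2: taken
after LDR r6, [r7]: r6=M[8]=-6
after ADD r4, r4, r6: r4=29+(-6)=23
after ADD r7, r7, #4: r7=8+4=12
after ADD r3, r3, #2: r3=9+2=11
CMP r3, #17  (cmp 11,17)
BLT L2: taken
after LDR r6, [r7]: r6=M[12]=2
after ADD r4, r4, r6: r4=23+2=25
after ADD r7, r7, #4: r7=12+4=16
after ADD r3, r3, #2: r3=11+2=13
CMP r3, #17  (cmp 13,17)
BLT L2: taken
after LDR r6, [r7]: r6=M[16]=3
after ADD r4, r4, r6: r4=25+3=28
after ADD r7, r7, #4: r7=16+4=20
after ADD r3, r3, #2: r3=13+2=15
CMP r3, #17  (cmp 15,17)
BLT L2: taken
after LDR r6, [r7]: r6=M[20]=24
after ADD r4, r4, r6: r4=28+24=52
after ADD r7, r7, #4: r7=20+4=24
after ADD r3, r3, #2: r3=15+2=17
CMP r3, #17  (cmp 17,17)
BLT L2: not taken
STR r6, [12] → M[12]=24
halt.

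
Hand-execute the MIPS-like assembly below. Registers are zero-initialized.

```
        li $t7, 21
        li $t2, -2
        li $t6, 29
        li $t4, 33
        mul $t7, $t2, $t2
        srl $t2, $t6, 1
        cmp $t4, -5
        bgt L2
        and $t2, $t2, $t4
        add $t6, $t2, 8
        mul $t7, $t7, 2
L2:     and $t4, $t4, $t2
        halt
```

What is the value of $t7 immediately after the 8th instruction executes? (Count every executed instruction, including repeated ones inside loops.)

li $t7, 21 → $t7=21
li $t2, -2 → $t2=-2
li $t6, 29 → $t6=29
li $t4, 33 → $t4=33
mul $t7, $t2, $t2 → $t7=(-2)*(-2)=4
srl $t2, $t6, 1 → $t2=29>>1=14
cmp $t4, -5  (cmp 33,-5)
bgt L2: taken
After step 8: $t7 = 4.

4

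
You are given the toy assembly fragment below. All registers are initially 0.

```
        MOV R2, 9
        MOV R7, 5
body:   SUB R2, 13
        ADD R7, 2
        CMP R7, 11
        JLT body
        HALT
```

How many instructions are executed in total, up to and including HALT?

after MOV R2, 9: R2=9
after MOV R7, 5: R7=5
after SUB R2, 13: R2=9-13=-4
after ADD R7, 2: R7=5+2=7
CMP R7, 11  (cmp 7,11)
JLT body: taken
after SUB R2, 13: R2=(-4)-13=-17
after ADD R7, 2: R7=7+2=9
CMP R7, 11  (cmp 9,11)
JLT body: taken
after SUB R2, 13: R2=(-17)-13=-30
after ADD R7, 2: R7=9+2=11
CMP R7, 11  (cmp 11,11)
JLT body: not taken
halt.
Total executed instructions: 15.

15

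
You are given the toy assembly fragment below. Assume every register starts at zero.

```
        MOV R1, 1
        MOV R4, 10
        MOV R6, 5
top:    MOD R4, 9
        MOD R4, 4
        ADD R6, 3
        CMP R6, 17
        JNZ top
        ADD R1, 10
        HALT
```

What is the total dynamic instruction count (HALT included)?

MOV R1, 1 → R1=1
MOV R4, 10 → R4=10
MOV R6, 5 → R6=5
MOD R4, 9 → R4=10%9=1
MOD R4, 4 → R4=1%4=1
ADD R6, 3 → R6=5+3=8
CMP R6, 17  (cmp 8,17)
JNZ top: taken
MOD R4, 9 → R4=1%9=1
MOD R4, 4 → R4=1%4=1
ADD R6, 3 → R6=8+3=11
CMP R6, 17  (cmp 11,17)
JNZ top: taken
MOD R4, 9 → R4=1%9=1
MOD R4, 4 → R4=1%4=1
ADD R6, 3 → R6=11+3=14
CMP R6, 17  (cmp 14,17)
JNZ top: taken
MOD R4, 9 → R4=1%9=1
MOD R4, 4 → R4=1%4=1
ADD R6, 3 → R6=14+3=17
CMP R6, 17  (cmp 17,17)
JNZ top: not taken
ADD R1, 10 → R1=1+10=11
halt.
Total executed instructions: 25.

25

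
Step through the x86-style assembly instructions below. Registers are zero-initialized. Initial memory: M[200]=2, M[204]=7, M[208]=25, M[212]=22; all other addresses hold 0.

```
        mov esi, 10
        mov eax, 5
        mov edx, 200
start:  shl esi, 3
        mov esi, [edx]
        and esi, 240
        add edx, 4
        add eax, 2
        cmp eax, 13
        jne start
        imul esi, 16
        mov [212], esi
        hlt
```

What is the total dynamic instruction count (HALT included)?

esi=10
eax=5
edx=200
esi=10<<3=80
esi=M[200]=2
esi=2&240=0
edx=200+4=204
eax=5+2=7
cmp eax, 13  (cmp 7,13)
jne start: taken
esi=0<<3=0
esi=M[204]=7
esi=7&240=0
edx=204+4=208
eax=7+2=9
cmp eax, 13  (cmp 9,13)
jne start: taken
esi=0<<3=0
esi=M[208]=25
esi=25&240=16
edx=208+4=212
eax=9+2=11
cmp eax, 13  (cmp 11,13)
jne start: taken
esi=16<<3=128
esi=M[212]=22
esi=22&240=16
edx=212+4=216
eax=11+2=13
cmp eax, 13  (cmp 13,13)
jne start: not taken
esi=16*16=256
mov [212], esi → M[212]=256
halt.
Total executed instructions: 34.

34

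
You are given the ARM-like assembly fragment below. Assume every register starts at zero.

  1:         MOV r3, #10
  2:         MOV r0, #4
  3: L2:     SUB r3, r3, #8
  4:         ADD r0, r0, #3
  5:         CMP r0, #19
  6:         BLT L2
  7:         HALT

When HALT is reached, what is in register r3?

-30

MOV r3, #10 → r3=10
MOV r0, #4 → r0=4
SUB r3, r3, #8 → r3=10-8=2
ADD r0, r0, #3 → r0=4+3=7
CMP r0, #19  (cmp 7,19)
BLT L2: taken
SUB r3, r3, #8 → r3=2-8=-6
ADD r0, r0, #3 → r0=7+3=10
CMP r0, #19  (cmp 10,19)
BLT L2: taken
SUB r3, r3, #8 → r3=(-6)-8=-14
ADD r0, r0, #3 → r0=10+3=13
CMP r0, #19  (cmp 13,19)
BLT L2: taken
SUB r3, r3, #8 → r3=(-14)-8=-22
ADD r0, r0, #3 → r0=13+3=16
CMP r0, #19  (cmp 16,19)
BLT L2: taken
SUB r3, r3, #8 → r3=(-22)-8=-30
ADD r0, r0, #3 → r0=16+3=19
CMP r0, #19  (cmp 19,19)
BLT L2: not taken
halt.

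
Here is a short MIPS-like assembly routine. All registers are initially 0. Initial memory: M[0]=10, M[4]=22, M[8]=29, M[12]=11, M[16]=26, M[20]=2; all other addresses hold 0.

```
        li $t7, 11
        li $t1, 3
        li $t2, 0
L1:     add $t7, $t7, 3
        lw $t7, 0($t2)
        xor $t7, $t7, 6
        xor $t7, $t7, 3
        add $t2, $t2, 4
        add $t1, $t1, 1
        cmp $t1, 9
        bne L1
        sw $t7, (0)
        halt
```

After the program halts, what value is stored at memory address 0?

li $t7, 11 → $t7=11
li $t1, 3 → $t1=3
li $t2, 0 → $t2=0
add $t7, $t7, 3 → $t7=11+3=14
lw $t7, 0($t2) → $t7=M[0]=10
xor $t7, $t7, 6 → $t7=10^6=12
xor $t7, $t7, 3 → $t7=12^3=15
add $t2, $t2, 4 → $t2=0+4=4
add $t1, $t1, 1 → $t1=3+1=4
cmp $t1, 9  (cmp 4,9)
bne L1: taken
add $t7, $t7, 3 → $t7=15+3=18
lw $t7, 0($t2) → $t7=M[4]=22
xor $t7, $t7, 6 → $t7=22^6=16
xor $t7, $t7, 3 → $t7=16^3=19
add $t2, $t2, 4 → $t2=4+4=8
add $t1, $t1, 1 → $t1=4+1=5
cmp $t1, 9  (cmp 5,9)
bne L1: taken
add $t7, $t7, 3 → $t7=19+3=22
lw $t7, 0($t2) → $t7=M[8]=29
xor $t7, $t7, 6 → $t7=29^6=27
xor $t7, $t7, 3 → $t7=27^3=24
add $t2, $t2, 4 → $t2=8+4=12
add $t1, $t1, 1 → $t1=5+1=6
cmp $t1, 9  (cmp 6,9)
bne L1: taken
add $t7, $t7, 3 → $t7=24+3=27
lw $t7, 0($t2) → $t7=M[12]=11
xor $t7, $t7, 6 → $t7=11^6=13
xor $t7, $t7, 3 → $t7=13^3=14
add $t2, $t2, 4 → $t2=12+4=16
add $t1, $t1, 1 → $t1=6+1=7
cmp $t1, 9  (cmp 7,9)
bne L1: taken
add $t7, $t7, 3 → $t7=14+3=17
lw $t7, 0($t2) → $t7=M[16]=26
xor $t7, $t7, 6 → $t7=26^6=28
xor $t7, $t7, 3 → $t7=28^3=31
add $t2, $t2, 4 → $t2=16+4=20
add $t1, $t1, 1 → $t1=7+1=8
cmp $t1, 9  (cmp 8,9)
bne L1: taken
add $t7, $t7, 3 → $t7=31+3=34
lw $t7, 0($t2) → $t7=M[20]=2
xor $t7, $t7, 6 → $t7=2^6=4
xor $t7, $t7, 3 → $t7=4^3=7
add $t2, $t2, 4 → $t2=20+4=24
add $t1, $t1, 1 → $t1=8+1=9
cmp $t1, 9  (cmp 9,9)
bne L1: not taken
sw $t7, (0) → M[0]=7
halt.

7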